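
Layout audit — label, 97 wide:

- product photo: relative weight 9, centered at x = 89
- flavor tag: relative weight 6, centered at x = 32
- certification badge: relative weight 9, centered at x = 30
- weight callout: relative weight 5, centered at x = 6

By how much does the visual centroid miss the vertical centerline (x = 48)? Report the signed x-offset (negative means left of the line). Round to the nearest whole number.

≈ -3

Weights sum to 9 + 6 + 9 + 5 = 29.
x-moment: 9·89 + 6·32 + 9·30 + 5·6 = 1293; centroid 1293/29 ≈ 44.59.
Difference: 44.59 − 48 ≈ -3.41.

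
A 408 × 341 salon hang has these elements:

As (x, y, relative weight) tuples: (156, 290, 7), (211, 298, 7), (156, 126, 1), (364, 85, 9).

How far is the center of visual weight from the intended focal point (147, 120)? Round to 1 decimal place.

≈ 135.9

Weights sum to 7 + 7 + 1 + 9 = 24.
x-moment: 7·156 + 7·211 + 1·156 + 9·364 = 6001; centroid 6001/24 ≈ 250.04.
y-moment: 7·290 + 7·298 + 1·126 + 9·85 = 5007; centroid 5007/24 ≈ 208.62.
Relative to (147, 120): Δ = (103.04, 88.62); |Δ| = √(103.04² + 88.62²) ≈ 135.91.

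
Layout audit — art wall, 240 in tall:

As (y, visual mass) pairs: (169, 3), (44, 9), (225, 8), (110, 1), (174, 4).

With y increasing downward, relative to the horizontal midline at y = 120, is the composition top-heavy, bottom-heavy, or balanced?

Weights sum to 3 + 9 + 8 + 1 + 4 = 25.
y: (3·169 + 9·44 + 8·225 + 1·110 + 4·174) / 25 = 3509 / 25 ≈ 140.36
Since 140.4 is below (larger y than) 120, the composition reads bottom-heavy.

bottom-heavy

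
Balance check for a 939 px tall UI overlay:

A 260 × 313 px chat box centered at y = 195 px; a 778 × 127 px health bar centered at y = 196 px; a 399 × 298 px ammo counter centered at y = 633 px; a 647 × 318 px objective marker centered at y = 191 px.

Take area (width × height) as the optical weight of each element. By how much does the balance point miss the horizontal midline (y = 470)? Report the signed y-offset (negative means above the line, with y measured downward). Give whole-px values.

≈ -173 px

Areas: chat box 260·313 = 81380, health bar 778·127 = 98806, ammo counter 399·298 = 118902, objective marker 647·318 = 205746. Total weight = 504834.
y: (81380·195 + 98806·196 + 118902·633 + 205746·191) / 504834 = 149797528 / 504834 ≈ 296.73
Offset from y = 470: 296.73 − 470 ≈ -173.27.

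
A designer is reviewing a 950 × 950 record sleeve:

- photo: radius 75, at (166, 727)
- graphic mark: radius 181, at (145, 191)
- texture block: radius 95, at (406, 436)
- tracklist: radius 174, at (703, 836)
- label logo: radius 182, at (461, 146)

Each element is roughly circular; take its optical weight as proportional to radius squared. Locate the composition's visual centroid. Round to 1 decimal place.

(414.2, 400.9)

r² weights: photo 75² = 5625, graphic mark 181² = 32761, texture block 95² = 9025, tracklist 174² = 30276, label logo 182² = 33124. Total = 110811.
x-moment: 5625·166 + 32761·145 + 9025·406 + 30276·703 + 33124·461 = 45902437; centroid 45902437/110811 ≈ 414.24.
y-moment: 5625·727 + 32761·191 + 9025·436 + 30276·836 + 33124·146 = 44428466; centroid 44428466/110811 ≈ 400.94.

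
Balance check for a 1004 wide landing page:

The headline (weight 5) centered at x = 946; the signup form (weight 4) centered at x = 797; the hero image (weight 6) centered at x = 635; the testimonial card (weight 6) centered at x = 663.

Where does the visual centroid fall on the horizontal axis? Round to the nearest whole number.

x ≈ 748

Total weight = 5 + 4 + 6 + 6 = 21.
x: (5·946 + 4·797 + 6·635 + 6·663) / 21 = 15706 / 21 ≈ 747.90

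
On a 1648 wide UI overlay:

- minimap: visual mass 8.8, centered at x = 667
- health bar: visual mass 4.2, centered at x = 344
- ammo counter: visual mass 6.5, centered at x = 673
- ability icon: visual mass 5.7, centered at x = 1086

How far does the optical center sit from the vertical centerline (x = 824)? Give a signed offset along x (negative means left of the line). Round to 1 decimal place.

Total weight = 8.8 + 4.2 + 6.5 + 5.7 = 25.2.
x-moment: 8.8·667 + 4.2·344 + 6.5·673 + 5.7·1086 = 17879.1; centroid 17879.1/25.2 ≈ 709.49.
Against x = 824, that's 709.49 − 824 = -114.51.

≈ -114.5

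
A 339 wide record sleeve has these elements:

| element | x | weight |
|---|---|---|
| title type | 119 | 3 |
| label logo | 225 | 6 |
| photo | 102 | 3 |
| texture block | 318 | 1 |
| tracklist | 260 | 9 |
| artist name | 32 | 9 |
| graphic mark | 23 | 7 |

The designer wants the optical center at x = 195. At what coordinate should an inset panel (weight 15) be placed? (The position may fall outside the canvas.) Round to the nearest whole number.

x ≈ 348

New total weight: (3 + 6 + 3 + 1 + 9 + 9 + 7) + 15 = 53.
x: need Σw·x = 53·195 = 10335. Existing = 3·119 + 6·225 + 3·102 + 1·318 + 9·260 + 9·32 + 7·23 = 5120. Remainder 5215 / 15 ≈ 347.67.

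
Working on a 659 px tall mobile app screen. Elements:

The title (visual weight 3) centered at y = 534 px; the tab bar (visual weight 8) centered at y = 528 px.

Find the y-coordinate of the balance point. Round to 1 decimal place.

Total weight = 3 + 8 = 11.
y-moment: 3·534 + 8·528 = 5826; centroid 5826/11 ≈ 529.64.

y ≈ 529.6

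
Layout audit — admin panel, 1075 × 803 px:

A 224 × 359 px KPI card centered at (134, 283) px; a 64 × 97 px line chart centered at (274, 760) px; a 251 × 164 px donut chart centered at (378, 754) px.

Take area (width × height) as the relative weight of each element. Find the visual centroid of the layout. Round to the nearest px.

Taking area as weight: KPI card 224·359 = 80416, line chart 64·97 = 6208, donut chart 251·164 = 41164. Sum 127788.
x-moment: 80416·134 + 6208·274 + 41164·378 = 28036728; centroid 28036728/127788 ≈ 219.40.
y-moment: 80416·283 + 6208·760 + 41164·754 = 58513464; centroid 58513464/127788 ≈ 457.89.

(219, 458)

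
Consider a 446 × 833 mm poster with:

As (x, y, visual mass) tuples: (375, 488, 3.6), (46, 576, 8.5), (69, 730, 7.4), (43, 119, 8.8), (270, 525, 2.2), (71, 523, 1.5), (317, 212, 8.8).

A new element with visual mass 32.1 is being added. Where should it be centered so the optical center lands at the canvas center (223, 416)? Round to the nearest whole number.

After adding the new element, total weight = 3.6 + 8.5 + 7.4 + 8.8 + 2.2 + 1.5 + 8.8 + 32.1 = 72.9.
Along x: (6120.1 + 32.1·x) / 72.9 = 223 (existing moment 3.6·375 + 8.5·46 + 7.4·69 + 8.8·43 + 2.2·270 + 1.5·71 + 8.8·317 = 6120.1) ⇒ x = (16256.7 − 6120.1) / 32.1 ≈ 315.78.
Along y: (16907.1 + 32.1·y) / 72.9 = 416 (existing moment 3.6·488 + 8.5·576 + 7.4·730 + 8.8·119 + 2.2·525 + 1.5·523 + 8.8·212 = 16907.1) ⇒ y = (30326.4 − 16907.1) / 32.1 ≈ 418.05.

(316, 418)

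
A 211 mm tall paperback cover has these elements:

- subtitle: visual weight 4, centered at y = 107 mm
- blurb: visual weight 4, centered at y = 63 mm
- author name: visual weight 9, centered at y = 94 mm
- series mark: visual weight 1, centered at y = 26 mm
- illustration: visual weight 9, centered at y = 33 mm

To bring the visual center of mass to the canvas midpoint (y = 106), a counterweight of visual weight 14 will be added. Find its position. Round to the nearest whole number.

y ≈ 178

After adding the counterweight, total weight = 4 + 4 + 9 + 1 + 9 + 14 = 41.
y: target moment 41×106 = 4346; current 4·107 + 4·63 + 9·94 + 1·26 + 9·33 = 1849; the counterweight supplies 2497, so y = 2497/14 ≈ 178.36.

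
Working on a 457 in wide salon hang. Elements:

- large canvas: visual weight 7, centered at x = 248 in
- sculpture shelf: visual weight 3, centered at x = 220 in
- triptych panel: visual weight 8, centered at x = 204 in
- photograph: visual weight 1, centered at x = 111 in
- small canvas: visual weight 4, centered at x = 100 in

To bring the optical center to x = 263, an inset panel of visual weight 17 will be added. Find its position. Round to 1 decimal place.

With the inset panel, Σw becomes 7 + 3 + 8 + 1 + 4 + 17 = 40.
x: target moment 40×263 = 10520; current 7·248 + 3·220 + 8·204 + 1·111 + 4·100 = 4539; the inset panel supplies 5981, so x = 5981/17 ≈ 351.82.

x ≈ 351.8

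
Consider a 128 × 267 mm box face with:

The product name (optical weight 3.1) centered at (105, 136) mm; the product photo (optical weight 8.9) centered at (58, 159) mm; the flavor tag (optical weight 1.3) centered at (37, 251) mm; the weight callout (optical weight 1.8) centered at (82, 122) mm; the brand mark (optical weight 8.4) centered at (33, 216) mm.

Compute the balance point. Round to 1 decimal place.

(55.9, 178.6)

Total weight = 3.1 + 8.9 + 1.3 + 1.8 + 8.4 = 23.5.
Σw·x = 3.1·105 + 8.9·58 + 1.3·37 + 1.8·82 + 8.4·33 = 1314.6, so x̄ = 1314.6/23.5 ≈ 55.94.
Σw·y = 3.1·136 + 8.9·159 + 1.3·251 + 1.8·122 + 8.4·216 = 4197.0, so ȳ = 4197.0/23.5 ≈ 178.60.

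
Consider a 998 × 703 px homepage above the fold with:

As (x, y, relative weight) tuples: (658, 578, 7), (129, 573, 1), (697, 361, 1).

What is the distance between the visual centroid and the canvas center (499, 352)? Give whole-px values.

Weights sum to 7 + 1 + 1 = 9.
x: (7·658 + 1·129 + 1·697) / 9 = 5432 / 9 ≈ 603.56
y: (7·578 + 1·573 + 1·361) / 9 = 4980 / 9 ≈ 553.33
Relative to (499, 352): Δ = (104.56, 201.33); |Δ| = √(104.56² + 201.33²) ≈ 226.86.

≈ 227 px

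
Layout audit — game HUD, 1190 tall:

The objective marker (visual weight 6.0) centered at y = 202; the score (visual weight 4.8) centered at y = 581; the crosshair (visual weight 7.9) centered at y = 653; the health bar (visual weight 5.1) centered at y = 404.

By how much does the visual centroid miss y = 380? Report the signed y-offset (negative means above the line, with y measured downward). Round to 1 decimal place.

Total weight = 6.0 + 4.8 + 7.9 + 5.1 = 23.8.
y-moment: 6.0·202 + 4.8·581 + 7.9·653 + 5.1·404 = 11219.9; centroid 11219.9/23.8 ≈ 471.42.
Difference: 471.42 − 380 ≈ 91.42.

≈ 91.4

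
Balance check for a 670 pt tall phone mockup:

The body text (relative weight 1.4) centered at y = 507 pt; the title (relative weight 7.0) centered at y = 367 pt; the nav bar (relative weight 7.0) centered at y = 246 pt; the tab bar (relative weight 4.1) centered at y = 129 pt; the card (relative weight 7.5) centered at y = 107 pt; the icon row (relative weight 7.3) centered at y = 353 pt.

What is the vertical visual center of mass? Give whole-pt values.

y ≈ 260

Weights sum to 1.4 + 7.0 + 7.0 + 4.1 + 7.5 + 7.3 = 34.3.
y-moment: 1.4·507 + 7.0·367 + 7.0·246 + 4.1·129 + 7.5·107 + 7.3·353 = 8909.1; centroid 8909.1/34.3 ≈ 259.74.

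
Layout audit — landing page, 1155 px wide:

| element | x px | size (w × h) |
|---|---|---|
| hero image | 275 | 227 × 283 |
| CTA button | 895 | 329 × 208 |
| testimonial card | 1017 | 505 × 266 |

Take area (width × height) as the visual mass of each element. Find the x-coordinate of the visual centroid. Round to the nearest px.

Areas → weights: hero image 227·283 = 64241, CTA button 329·208 = 68432, testimonial card 505·266 = 134330; Σw = 267003.
Σw·x = 64241·275 + 68432·895 + 134330·1017 = 215526525, so x̄ = 215526525/267003 ≈ 807.21.

x ≈ 807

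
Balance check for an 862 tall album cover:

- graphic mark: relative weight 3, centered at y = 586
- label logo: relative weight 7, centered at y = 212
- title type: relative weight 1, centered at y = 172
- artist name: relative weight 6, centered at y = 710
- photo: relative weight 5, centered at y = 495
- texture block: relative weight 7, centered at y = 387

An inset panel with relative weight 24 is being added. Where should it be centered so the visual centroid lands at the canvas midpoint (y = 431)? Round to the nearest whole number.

y ≈ 416

New total weight: (3 + 7 + 1 + 6 + 5 + 7) + 24 = 53.
Along y: (12858 + 24·y) / 53 = 431 (existing moment 3·586 + 7·212 + 1·172 + 6·710 + 5·495 + 7·387 = 12858) ⇒ y = (22843 − 12858) / 24 ≈ 416.04.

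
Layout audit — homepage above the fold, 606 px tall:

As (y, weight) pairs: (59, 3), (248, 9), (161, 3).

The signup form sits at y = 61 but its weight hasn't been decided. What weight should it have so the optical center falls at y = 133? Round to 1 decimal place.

w ≈ 12.5

Existing Σw = 15 (3 + 9 + 3); existing moment 3·59 + 9·248 + 3·161 = 2892.
Set Σw·y/Σw = 133: (2892 + 61w) = 133·(15 + w).
So w = (133·15 − 2892)/(61 − 133) = -897/-72 ≈ 12.46.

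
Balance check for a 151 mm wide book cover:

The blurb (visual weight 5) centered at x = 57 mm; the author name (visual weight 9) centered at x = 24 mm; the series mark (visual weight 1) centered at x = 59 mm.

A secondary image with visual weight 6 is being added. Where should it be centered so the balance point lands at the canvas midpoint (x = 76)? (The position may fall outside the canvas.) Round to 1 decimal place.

x ≈ 172.7

After adding the secondary image, total weight = 5 + 9 + 1 + 6 = 21.
x: target moment 21×76 = 1596; current 5·57 + 9·24 + 1·59 = 560; the secondary image supplies 1036, so x = 1036/6 ≈ 172.67.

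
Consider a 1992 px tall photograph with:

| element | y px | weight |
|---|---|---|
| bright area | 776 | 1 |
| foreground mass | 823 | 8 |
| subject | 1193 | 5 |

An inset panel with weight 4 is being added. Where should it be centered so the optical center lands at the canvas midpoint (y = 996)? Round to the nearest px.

After adding the inset panel, total weight = 1 + 8 + 5 + 4 = 18.
y: need Σw·y = 18·996 = 17928. Existing = 1·776 + 8·823 + 5·1193 = 13325. Remainder 4603 / 4 ≈ 1150.75.

y ≈ 1151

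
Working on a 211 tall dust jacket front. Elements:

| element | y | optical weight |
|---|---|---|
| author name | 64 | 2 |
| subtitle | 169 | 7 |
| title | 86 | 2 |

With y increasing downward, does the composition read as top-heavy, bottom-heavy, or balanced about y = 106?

bottom-heavy

Total weight = 2 + 7 + 2 = 11.
Σw·y = 2·64 + 7·169 + 2·86 = 1483, so ȳ = 1483/11 ≈ 134.82.
Since 134.8 is below (larger y than) 106, the composition reads bottom-heavy.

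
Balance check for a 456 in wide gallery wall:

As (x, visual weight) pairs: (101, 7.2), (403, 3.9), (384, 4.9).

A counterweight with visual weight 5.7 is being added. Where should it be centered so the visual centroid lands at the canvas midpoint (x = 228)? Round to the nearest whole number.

x ≈ 135

After adding the counterweight, total weight = 7.2 + 3.9 + 4.9 + 5.7 = 21.7.
x: target moment 21.7×228 = 4947.6; current 7.2·101 + 3.9·403 + 4.9·384 = 4180.5; the counterweight supplies 767.1, so x = 767.1/5.7 ≈ 134.58.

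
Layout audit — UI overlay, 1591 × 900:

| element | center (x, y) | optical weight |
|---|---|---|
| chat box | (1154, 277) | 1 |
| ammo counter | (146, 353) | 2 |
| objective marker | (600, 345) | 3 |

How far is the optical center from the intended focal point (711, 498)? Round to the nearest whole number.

Σw = 1 + 2 + 3 = 6.
x: (1·1154 + 2·146 + 3·600) / 6 = 3246 / 6 ≈ 541.00
y: (1·277 + 2·353 + 3·345) / 6 = 2018 / 6 ≈ 336.33
From (711, 498): dx = -170.00, dy = -161.67, so the distance is √(dx²+dy²) ≈ 234.60.

≈ 235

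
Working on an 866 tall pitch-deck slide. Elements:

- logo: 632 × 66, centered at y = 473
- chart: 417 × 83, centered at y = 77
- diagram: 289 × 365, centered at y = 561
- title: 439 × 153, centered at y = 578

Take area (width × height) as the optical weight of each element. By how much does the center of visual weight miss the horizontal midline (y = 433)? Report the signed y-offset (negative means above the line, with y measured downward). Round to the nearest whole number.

≈ 51

Areas → weights: logo 632·66 = 41712, chart 417·83 = 34611, diagram 289·365 = 105485, title 439·153 = 67167; Σw = 248975.
y: (41712·473 + 34611·77 + 105485·561 + 67167·578) / 248975 = 120394434 / 248975 ≈ 483.56
Offset from y = 433: 483.56 − 433 ≈ 50.56.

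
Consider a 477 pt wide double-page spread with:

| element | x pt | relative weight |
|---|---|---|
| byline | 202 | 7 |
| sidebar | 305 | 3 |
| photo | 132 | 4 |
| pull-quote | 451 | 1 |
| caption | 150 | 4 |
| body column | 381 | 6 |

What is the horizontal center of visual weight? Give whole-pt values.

x ≈ 248

Weights sum to 7 + 3 + 4 + 1 + 4 + 6 = 25.
x: (7·202 + 3·305 + 4·132 + 1·451 + 4·150 + 6·381) / 25 = 6194 / 25 ≈ 247.76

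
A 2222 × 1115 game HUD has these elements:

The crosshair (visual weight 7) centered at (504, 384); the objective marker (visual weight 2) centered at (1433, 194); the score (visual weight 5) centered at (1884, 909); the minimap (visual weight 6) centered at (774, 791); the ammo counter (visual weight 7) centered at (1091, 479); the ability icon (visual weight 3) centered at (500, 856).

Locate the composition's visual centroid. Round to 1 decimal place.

(986.5, 609.6)

Weights sum to 7 + 2 + 5 + 6 + 7 + 3 = 30.
x: moment 29595 / weight 30 ≈ 986.50
Σw·y = 18288; ȳ = 18288/30 ≈ 609.60.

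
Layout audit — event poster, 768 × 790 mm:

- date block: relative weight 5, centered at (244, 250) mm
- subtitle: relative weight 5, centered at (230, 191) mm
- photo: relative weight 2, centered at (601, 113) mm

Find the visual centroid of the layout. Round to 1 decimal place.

(297.7, 202.6)

Total weight = 5 + 5 + 2 = 12.
x-moment: 5·244 + 5·230 + 2·601 = 3572; centroid 3572/12 ≈ 297.67.
y-moment: 5·250 + 5·191 + 2·113 = 2431; centroid 2431/12 ≈ 202.58.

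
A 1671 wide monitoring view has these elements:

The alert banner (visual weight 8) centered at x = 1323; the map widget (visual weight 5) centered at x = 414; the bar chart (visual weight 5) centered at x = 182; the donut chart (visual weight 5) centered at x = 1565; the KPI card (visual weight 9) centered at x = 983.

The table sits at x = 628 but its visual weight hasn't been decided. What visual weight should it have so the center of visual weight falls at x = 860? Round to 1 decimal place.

w ≈ 11.7

Fixed elements: Σw = 8 + 5 + 5 + 5 + 9 = 32, Σw·x = 8·1323 + 5·414 + 5·182 + 5·1565 + 9·983 = 30236.
For the centroid to hit 860: (30236 + w·628) / (32 + w) = 860.
So w = (860·32 − 30236)/(628 − 860) = -2716/-232 ≈ 11.71.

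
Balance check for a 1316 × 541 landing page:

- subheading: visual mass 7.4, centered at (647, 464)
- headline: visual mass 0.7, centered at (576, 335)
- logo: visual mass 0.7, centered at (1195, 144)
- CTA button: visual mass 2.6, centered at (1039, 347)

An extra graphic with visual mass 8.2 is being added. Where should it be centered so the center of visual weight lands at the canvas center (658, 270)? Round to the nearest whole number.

With the extra graphic, Σw becomes 7.4 + 0.7 + 0.7 + 2.6 + 8.2 = 19.6.
Along x: (8728.9 + 8.2·x) / 19.6 = 658 (existing moment 7.4·647 + 0.7·576 + 0.7·1195 + 2.6·1039 = 8728.9) ⇒ x = (12896.8 − 8728.9) / 8.2 ≈ 508.28.
Along y: (4671.1 + 8.2·y) / 19.6 = 270 (existing moment 7.4·464 + 0.7·335 + 0.7·144 + 2.6·347 = 4671.1) ⇒ y = (5292.0 − 4671.1) / 8.2 ≈ 75.72.

(508, 76)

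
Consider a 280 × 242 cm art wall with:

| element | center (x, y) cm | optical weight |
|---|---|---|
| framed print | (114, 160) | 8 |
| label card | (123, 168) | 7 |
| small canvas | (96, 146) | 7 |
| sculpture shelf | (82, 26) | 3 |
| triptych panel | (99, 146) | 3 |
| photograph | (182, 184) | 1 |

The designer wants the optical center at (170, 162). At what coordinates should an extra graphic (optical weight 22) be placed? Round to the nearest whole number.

(250, 186)

With the extra graphic, Σw becomes 8 + 7 + 7 + 3 + 3 + 1 + 22 = 51.
x: need Σw·x = 51·170 = 8670. Existing = 8·114 + 7·123 + 7·96 + 3·82 + 3·99 + 1·182 = 3170. Remainder 5500 / 22 ≈ 250.00.
y: need Σw·y = 51·162 = 8262. Existing = 8·160 + 7·168 + 7·146 + 3·26 + 3·146 + 1·184 = 4178. Remainder 4084 / 22 ≈ 185.64.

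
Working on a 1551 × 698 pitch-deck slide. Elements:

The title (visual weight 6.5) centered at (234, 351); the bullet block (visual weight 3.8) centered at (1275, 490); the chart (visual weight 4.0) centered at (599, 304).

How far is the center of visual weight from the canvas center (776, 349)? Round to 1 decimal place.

Σw = 6.5 + 3.8 + 4.0 = 14.3.
Σw·x = 6.5·234 + 3.8·1275 + 4.0·599 = 8762.0, so x̄ = 8762.0/14.3 ≈ 612.73.
Σw·y = 6.5·351 + 3.8·490 + 4.0·304 = 5359.5, so ȳ = 5359.5/14.3 ≈ 374.79.
Offset from (776, 349): Δx ≈ -163.27, Δy ≈ 25.79; distance = √(Δx² + Δy²) ≈ 165.30.

≈ 165.3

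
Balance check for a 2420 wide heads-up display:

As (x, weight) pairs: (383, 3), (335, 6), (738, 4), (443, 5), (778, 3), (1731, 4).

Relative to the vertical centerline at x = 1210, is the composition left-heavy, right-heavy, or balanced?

left-heavy

Total weight = 3 + 6 + 4 + 5 + 3 + 4 = 25.
x: moment 17584 / weight 25 ≈ 703.36
Since 703.4 is left of 1210, the composition reads left-heavy.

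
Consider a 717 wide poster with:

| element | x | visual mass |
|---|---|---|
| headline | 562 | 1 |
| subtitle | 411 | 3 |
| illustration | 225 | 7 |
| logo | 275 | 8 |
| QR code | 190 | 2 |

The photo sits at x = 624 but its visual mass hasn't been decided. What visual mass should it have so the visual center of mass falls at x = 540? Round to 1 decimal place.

Existing Σw = 21 (1 + 3 + 7 + 8 + 2); existing moment 1·562 + 3·411 + 7·225 + 8·275 + 2·190 = 5950.
Balance at x = 540 requires (5950 + w·624) / (21 + w) = 540.
So w = (540·21 − 5950)/(624 − 540) = 5390/84 ≈ 64.17.

w ≈ 64.2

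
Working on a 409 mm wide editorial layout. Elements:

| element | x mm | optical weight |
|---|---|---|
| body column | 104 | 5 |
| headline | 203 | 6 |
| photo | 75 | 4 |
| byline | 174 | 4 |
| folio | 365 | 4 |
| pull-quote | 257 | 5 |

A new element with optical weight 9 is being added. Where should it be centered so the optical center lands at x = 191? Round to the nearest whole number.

x ≈ 176

New total weight: (5 + 6 + 4 + 4 + 4 + 5) + 9 = 37.
x: target moment 37×191 = 7067; current 5·104 + 6·203 + 4·75 + 4·174 + 4·365 + 5·257 = 5479; the new element supplies 1588, so x = 1588/9 ≈ 176.44.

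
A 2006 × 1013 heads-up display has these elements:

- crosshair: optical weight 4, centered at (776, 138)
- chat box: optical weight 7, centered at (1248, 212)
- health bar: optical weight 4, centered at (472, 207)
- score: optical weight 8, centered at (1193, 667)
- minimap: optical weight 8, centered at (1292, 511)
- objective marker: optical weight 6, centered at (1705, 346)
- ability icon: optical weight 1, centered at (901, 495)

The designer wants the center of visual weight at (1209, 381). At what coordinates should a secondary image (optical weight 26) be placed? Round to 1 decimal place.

After adding the secondary image, total weight = 4 + 7 + 4 + 8 + 8 + 6 + 1 + 26 = 64.
x: target moment 64×1209 = 77376; current 4·776 + 7·1248 + 4·472 + 8·1193 + 8·1292 + 6·1705 + 1·901 = 44739; the secondary image supplies 32637, so x = 32637/26 ≈ 1255.27.
y: target moment 64×381 = 24384; current 4·138 + 7·212 + 4·207 + 8·667 + 8·511 + 6·346 + 1·495 = 14859; the secondary image supplies 9525, so y = 9525/26 ≈ 366.35.

(1255.3, 366.3)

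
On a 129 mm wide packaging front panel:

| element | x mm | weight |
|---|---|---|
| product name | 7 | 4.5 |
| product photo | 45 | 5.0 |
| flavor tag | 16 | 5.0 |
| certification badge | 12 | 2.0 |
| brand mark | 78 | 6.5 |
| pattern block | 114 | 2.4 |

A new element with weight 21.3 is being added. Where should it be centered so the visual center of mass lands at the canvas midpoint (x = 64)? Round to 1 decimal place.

With the new element, Σw becomes 4.5 + 5.0 + 5.0 + 2.0 + 6.5 + 2.4 + 21.3 = 46.7.
x: need Σw·x = 46.7·64 = 2988.8. Existing = 4.5·7 + 5.0·45 + 5.0·16 + 2.0·12 + 6.5·78 + 2.4·114 = 1141.1. Remainder 1847.7 / 21.3 ≈ 86.75.

x ≈ 86.7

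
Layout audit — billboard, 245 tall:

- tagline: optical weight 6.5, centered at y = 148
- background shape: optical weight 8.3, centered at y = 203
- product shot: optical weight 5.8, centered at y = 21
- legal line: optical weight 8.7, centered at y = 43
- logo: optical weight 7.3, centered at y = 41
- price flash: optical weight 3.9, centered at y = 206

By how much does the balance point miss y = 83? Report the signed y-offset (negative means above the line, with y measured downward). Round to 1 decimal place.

Weights sum to 6.5 + 8.3 + 5.8 + 8.7 + 7.3 + 3.9 = 40.5.
Σw·y = 6.5·148 + 8.3·203 + 5.8·21 + 8.7·43 + 7.3·41 + 3.9·206 = 4245.5, so ȳ = 4245.5/40.5 ≈ 104.83.
Against y = 83, that's 104.83 − 83 = 21.83.

≈ 21.8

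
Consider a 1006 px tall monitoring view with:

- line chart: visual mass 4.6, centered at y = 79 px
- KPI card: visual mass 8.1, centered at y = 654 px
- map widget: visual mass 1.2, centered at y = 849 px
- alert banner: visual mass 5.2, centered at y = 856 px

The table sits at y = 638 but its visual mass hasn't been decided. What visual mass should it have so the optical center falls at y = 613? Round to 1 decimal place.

w ≈ 23.1

Existing Σw = 19.1 (4.6 + 8.1 + 1.2 + 5.2); existing moment 4.6·79 + 8.1·654 + 1.2·849 + 5.2·856 = 11130.8.
Set Σw·y/Σw = 613: (11130.8 + 638w) = 613·(19.1 + w).
Rearranging, w·(638 − 613) = 613·19.1 − 11130.8 = 577.5, so w ≈ 577.5/25 = 23.10.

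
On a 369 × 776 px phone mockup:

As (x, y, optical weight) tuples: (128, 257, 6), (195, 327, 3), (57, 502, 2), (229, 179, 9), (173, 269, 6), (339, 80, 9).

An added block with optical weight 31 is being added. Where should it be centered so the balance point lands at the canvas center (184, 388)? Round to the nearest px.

(146, 585)

With the added block, Σw becomes 6 + 3 + 2 + 9 + 6 + 9 + 31 = 66.
x: target moment 66×184 = 12144; current 6·128 + 3·195 + 2·57 + 9·229 + 6·173 + 9·339 = 7617; the added block supplies 4527, so x = 4527/31 ≈ 146.03.
y: target moment 66×388 = 25608; current 6·257 + 3·327 + 2·502 + 9·179 + 6·269 + 9·80 = 7472; the added block supplies 18136, so y = 18136/31 ≈ 585.03.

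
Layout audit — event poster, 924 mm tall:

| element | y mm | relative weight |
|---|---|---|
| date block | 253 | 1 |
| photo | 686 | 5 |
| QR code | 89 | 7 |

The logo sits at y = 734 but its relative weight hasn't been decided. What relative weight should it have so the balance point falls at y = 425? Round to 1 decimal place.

w ≈ 3.9

Known weights sum to 1 + 5 + 7 = 13; their moment is 1·253 + 5·686 + 7·89 = 4306.
Set Σw·y/Σw = 425: (4306 + 734w) = 425·(13 + w).
So w = (425·13 − 4306)/(734 − 425) = 1219/309 ≈ 3.94.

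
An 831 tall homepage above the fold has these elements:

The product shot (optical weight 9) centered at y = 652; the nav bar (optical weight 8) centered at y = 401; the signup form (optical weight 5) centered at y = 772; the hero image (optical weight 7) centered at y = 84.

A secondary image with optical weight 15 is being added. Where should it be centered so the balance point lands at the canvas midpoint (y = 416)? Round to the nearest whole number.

y ≈ 319

After adding the secondary image, total weight = 9 + 8 + 5 + 7 + 15 = 44.
y: target moment 44×416 = 18304; current 9·652 + 8·401 + 5·772 + 7·84 = 13524; the secondary image supplies 4780, so y = 4780/15 ≈ 318.67.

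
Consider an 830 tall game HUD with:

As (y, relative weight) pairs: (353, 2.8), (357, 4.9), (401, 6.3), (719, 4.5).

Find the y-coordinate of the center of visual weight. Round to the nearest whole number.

y ≈ 459

Σw = 2.8 + 4.9 + 6.3 + 4.5 = 18.5.
Σw·y = 2.8·353 + 4.9·357 + 6.3·401 + 4.5·719 = 8499.5, so ȳ = 8499.5/18.5 ≈ 459.43.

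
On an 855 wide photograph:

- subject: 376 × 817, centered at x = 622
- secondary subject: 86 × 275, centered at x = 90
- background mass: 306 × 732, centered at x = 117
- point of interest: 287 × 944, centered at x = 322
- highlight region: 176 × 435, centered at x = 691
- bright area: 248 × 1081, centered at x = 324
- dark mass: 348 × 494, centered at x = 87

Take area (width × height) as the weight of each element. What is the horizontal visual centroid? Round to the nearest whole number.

Taking area as weight: subject 376·817 = 307192, secondary subject 86·275 = 23650, background mass 306·732 = 223992, point of interest 287·944 = 270928, highlight region 176·435 = 76560, bright area 248·1081 = 268088, dark mass 348·494 = 171912. Sum 1342322.
x: moment 461367620 / weight 1342322 ≈ 343.71

x ≈ 344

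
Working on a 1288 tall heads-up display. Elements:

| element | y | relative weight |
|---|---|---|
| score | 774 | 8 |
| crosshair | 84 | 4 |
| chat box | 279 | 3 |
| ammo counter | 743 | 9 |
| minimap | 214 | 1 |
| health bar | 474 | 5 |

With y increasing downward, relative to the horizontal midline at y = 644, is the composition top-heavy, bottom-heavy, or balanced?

top-heavy

Total weight = 8 + 4 + 3 + 9 + 1 + 5 = 30.
Σw·y = 8·774 + 4·84 + 3·279 + 9·743 + 1·214 + 5·474 = 16636, so ȳ = 16636/30 ≈ 554.53.
Since 554.5 is above (smaller y than) 644, the composition reads top-heavy.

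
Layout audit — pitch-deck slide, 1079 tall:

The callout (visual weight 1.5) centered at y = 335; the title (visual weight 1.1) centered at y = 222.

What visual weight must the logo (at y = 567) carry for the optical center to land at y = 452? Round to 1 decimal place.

Known weights sum to 1.5 + 1.1 = 2.6; their moment is 1.5·335 + 1.1·222 = 746.7.
Balance at y = 452 requires (746.7 + w·567) / (2.6 + w) = 452.
Rearranging, w·(567 − 452) = 452·2.6 − 746.7 = 428.5, so w ≈ 428.5/115 = 3.73.

w ≈ 3.7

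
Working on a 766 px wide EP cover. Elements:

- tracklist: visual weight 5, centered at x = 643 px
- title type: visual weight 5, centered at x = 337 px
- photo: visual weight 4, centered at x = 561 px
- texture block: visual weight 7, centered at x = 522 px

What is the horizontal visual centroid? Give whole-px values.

Total weight = 5 + 5 + 4 + 7 = 21.
x: (5·643 + 5·337 + 4·561 + 7·522) / 21 = 10798 / 21 ≈ 514.19

x ≈ 514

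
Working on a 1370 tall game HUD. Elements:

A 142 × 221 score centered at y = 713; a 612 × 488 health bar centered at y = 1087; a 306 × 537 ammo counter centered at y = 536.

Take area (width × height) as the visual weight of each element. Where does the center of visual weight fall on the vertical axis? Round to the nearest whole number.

y ≈ 880

Taking area as weight: score 142·221 = 31382, health bar 612·488 = 298656, ammo counter 306·537 = 164322. Sum 494360.
Σw·y = 31382·713 + 298656·1087 + 164322·536 = 435091030, so ȳ = 435091030/494360 ≈ 880.11.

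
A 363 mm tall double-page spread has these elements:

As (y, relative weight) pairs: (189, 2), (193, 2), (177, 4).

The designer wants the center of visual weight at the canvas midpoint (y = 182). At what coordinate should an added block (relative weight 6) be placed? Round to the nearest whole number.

y ≈ 179

After adding the added block, total weight = 2 + 2 + 4 + 6 = 14.
y: target moment 14×182 = 2548; current 2·189 + 2·193 + 4·177 = 1472; the added block supplies 1076, so y = 1076/6 ≈ 179.33.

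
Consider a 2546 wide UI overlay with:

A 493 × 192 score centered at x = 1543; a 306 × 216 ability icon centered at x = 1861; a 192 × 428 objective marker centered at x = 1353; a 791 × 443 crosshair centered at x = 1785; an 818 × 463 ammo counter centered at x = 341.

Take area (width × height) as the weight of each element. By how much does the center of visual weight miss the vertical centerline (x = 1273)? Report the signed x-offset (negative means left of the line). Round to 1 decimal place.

≈ -105.5

Taking area as weight: score 493·192 = 94656, ability icon 306·216 = 66096, objective marker 192·428 = 82176, crosshair 791·443 = 350413, ammo counter 818·463 = 378734. Sum 972075.
Σw·x = 94656·1543 + 66096·1861 + 82176·1353 + 350413·1785 + 378734·341 = 1134878491, so x̄ = 1134878491/972075 ≈ 1167.48.
Offset from x = 1273: 1167.48 − 1273 ≈ -105.52.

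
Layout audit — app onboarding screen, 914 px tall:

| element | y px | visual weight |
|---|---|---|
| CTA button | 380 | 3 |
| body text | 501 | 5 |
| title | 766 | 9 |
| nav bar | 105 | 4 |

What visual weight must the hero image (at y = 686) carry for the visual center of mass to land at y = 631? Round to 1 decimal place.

Existing Σw = 21 (3 + 5 + 9 + 4); existing moment 3·380 + 5·501 + 9·766 + 4·105 = 10959.
Set Σw·y/Σw = 631: (10959 + 686w) = 631·(21 + w).
Rearranging, w·(686 − 631) = 631·21 − 10959 = 2292, so w ≈ 2292/55 = 41.67.

w ≈ 41.7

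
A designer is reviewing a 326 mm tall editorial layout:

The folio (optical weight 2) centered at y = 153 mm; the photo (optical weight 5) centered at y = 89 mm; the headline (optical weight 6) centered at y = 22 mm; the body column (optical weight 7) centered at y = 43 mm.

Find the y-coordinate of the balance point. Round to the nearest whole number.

y ≈ 59

Σw = 2 + 5 + 6 + 7 = 20.
y-moment: 2·153 + 5·89 + 6·22 + 7·43 = 1184; centroid 1184/20 ≈ 59.20.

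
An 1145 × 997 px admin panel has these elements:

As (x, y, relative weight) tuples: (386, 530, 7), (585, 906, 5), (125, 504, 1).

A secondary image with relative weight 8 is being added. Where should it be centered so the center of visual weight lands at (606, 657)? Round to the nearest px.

With the secondary image, Σw becomes 7 + 5 + 1 + 8 = 21.
x: need Σw·x = 21·606 = 12726. Existing = 7·386 + 5·585 + 1·125 = 5752. Remainder 6974 / 8 ≈ 871.75.
y: need Σw·y = 21·657 = 13797. Existing = 7·530 + 5·906 + 1·504 = 8744. Remainder 5053 / 8 ≈ 631.62.

(872, 632)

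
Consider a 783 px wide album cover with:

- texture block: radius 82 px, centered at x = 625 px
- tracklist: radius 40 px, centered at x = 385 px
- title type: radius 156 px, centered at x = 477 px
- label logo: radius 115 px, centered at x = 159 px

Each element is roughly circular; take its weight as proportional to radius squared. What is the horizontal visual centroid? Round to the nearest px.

x ≈ 404

r² weights: texture block 82² = 6724, tracklist 40² = 1600, title type 156² = 24336, label logo 115² = 13225. Total = 45885.
x-moment: 6724·625 + 1600·385 + 24336·477 + 13225·159 = 18529547; centroid 18529547/45885 ≈ 403.83.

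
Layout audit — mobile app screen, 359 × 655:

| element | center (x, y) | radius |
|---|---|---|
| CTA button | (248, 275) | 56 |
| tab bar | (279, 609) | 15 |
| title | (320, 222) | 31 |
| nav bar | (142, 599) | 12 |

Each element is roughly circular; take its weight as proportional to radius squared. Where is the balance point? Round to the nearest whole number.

(262, 291)

Weights ∝ r²: CTA button 56² = 3136, tab bar 15² = 225, title 31² = 961, nav bar 12² = 144; Σw = 4466.
x: (3136·248 + 225·279 + 961·320 + 144·142) / 4466 = 1168471 / 4466 ≈ 261.64
y: (3136·275 + 225·609 + 961·222 + 144·599) / 4466 = 1299023 / 4466 ≈ 290.87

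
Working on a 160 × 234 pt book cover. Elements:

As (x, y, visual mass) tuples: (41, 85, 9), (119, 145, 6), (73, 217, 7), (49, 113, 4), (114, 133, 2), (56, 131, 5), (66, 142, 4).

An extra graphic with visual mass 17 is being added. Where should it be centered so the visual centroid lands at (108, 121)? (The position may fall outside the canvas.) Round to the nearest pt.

(192, 85)

After adding the extra graphic, total weight = 9 + 6 + 7 + 4 + 2 + 5 + 4 + 17 = 54.
x: need Σw·x = 54·108 = 5832. Existing = 9·41 + 6·119 + 7·73 + 4·49 + 2·114 + 5·56 + 4·66 = 2562. Remainder 3270 / 17 ≈ 192.35.
y: need Σw·y = 54·121 = 6534. Existing = 9·85 + 6·145 + 7·217 + 4·113 + 2·133 + 5·131 + 4·142 = 5095. Remainder 1439 / 17 ≈ 84.65.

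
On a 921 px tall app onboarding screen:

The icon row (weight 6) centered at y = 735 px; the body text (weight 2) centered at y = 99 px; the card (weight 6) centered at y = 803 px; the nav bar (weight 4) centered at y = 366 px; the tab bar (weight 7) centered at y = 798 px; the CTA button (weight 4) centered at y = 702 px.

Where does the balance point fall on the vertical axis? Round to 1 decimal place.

Total weight = 6 + 2 + 6 + 4 + 7 + 4 = 29.
Σw·y = 19284; ȳ = 19284/29 ≈ 664.97.

y ≈ 665.0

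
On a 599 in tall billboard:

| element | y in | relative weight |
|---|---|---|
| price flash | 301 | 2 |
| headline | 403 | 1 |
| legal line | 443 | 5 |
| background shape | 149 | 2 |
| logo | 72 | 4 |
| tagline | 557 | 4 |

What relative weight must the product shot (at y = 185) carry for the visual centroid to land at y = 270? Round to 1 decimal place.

Existing Σw = 18 (2 + 1 + 5 + 2 + 4 + 4); existing moment 2·301 + 1·403 + 5·443 + 2·149 + 4·72 + 4·557 = 6034.
Balance at y = 270 requires (6034 + w·185) / (18 + w) = 270.
Rearranging, w·(185 − 270) = 270·18 − 6034 = -1174, so w ≈ -1174/-85 = 13.81.

w ≈ 13.8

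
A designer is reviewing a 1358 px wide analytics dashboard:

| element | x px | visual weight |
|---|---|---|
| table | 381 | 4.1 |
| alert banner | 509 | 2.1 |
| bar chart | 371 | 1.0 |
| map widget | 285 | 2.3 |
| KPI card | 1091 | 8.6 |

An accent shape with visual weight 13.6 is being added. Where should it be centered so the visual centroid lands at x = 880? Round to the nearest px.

x ≈ 1092

With the accent shape, Σw becomes 4.1 + 2.1 + 1.0 + 2.3 + 8.6 + 13.6 = 31.7.
x: need Σw·x = 31.7·880 = 27896.0. Existing = 4.1·381 + 2.1·509 + 1.0·371 + 2.3·285 + 8.6·1091 = 13040.1. Remainder 14855.9 / 13.6 ≈ 1092.35.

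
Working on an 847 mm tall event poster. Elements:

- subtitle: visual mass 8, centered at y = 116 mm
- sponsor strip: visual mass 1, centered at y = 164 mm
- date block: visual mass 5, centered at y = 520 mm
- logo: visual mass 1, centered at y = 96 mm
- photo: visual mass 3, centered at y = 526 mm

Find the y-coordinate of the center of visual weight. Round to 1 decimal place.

y ≈ 298.1

Weights sum to 8 + 1 + 5 + 1 + 3 = 18.
y-moment: 8·116 + 1·164 + 5·520 + 1·96 + 3·526 = 5366; centroid 5366/18 ≈ 298.11.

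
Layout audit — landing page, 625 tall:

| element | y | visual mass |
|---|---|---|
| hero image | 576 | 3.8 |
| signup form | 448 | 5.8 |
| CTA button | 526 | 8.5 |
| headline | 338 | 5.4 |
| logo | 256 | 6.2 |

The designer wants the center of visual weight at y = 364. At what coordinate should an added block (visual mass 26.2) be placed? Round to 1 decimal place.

y ≈ 293.0

New total weight: (3.8 + 5.8 + 8.5 + 5.4 + 6.2) + 26.2 = 55.9.
y: target moment 55.9×364 = 20347.6; current 3.8·576 + 5.8·448 + 8.5·526 + 5.4·338 + 6.2·256 = 12670.6; the added block supplies 7677.0, so y = 7677.0/26.2 ≈ 293.02.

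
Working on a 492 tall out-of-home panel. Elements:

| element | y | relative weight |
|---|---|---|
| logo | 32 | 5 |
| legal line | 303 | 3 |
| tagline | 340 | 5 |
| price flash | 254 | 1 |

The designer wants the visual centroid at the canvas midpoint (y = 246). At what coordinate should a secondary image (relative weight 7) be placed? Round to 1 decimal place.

With the secondary image, Σw becomes 5 + 3 + 5 + 1 + 7 = 21.
y: need Σw·y = 21·246 = 5166. Existing = 5·32 + 3·303 + 5·340 + 1·254 = 3023. Remainder 2143 / 7 ≈ 306.14.

y ≈ 306.1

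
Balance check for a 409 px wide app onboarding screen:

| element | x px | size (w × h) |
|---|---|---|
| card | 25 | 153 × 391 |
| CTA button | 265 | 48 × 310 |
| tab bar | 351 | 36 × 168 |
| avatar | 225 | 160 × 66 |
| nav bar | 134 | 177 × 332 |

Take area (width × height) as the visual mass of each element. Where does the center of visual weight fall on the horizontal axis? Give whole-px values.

Areas: card 153·391 = 59823, CTA button 48·310 = 14880, tab bar 36·168 = 6048, avatar 160·66 = 10560, nav bar 177·332 = 58764. Total weight = 150075.
Σw·x = 59823·25 + 14880·265 + 6048·351 + 10560·225 + 58764·134 = 17811999, so x̄ = 17811999/150075 ≈ 118.69.

x ≈ 119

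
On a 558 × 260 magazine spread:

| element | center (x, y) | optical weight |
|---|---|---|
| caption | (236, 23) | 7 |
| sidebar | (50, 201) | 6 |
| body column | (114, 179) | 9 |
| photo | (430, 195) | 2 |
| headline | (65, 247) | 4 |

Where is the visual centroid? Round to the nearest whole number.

Total weight = 7 + 6 + 9 + 2 + 4 = 28.
x-moment: 7·236 + 6·50 + 9·114 + 2·430 + 4·65 = 4098; centroid 4098/28 ≈ 146.36.
y-moment: 7·23 + 6·201 + 9·179 + 2·195 + 4·247 = 4356; centroid 4356/28 ≈ 155.57.

(146, 156)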